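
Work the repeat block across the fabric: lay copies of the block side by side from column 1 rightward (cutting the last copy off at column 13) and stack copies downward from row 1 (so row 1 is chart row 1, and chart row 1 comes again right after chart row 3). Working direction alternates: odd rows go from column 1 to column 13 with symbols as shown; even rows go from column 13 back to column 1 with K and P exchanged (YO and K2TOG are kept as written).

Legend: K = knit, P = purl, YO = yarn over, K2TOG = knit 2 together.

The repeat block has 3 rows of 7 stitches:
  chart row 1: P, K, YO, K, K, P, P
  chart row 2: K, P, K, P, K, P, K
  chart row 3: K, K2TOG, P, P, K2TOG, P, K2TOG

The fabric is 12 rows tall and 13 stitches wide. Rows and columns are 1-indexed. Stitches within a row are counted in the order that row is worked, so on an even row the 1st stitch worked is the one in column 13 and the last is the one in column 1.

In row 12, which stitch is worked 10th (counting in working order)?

Stitch:
K

Derivation:
Row 12: (12-1) mod 3 = 2, so use chart row 3. Even row -> WS.
Chart row 3 tiled across columns 1-13: K K2TOG P P K2TOG P K2TOG K K2TOG P P K2TOG P
WS row: flip the tiled sequence (start at column 13) and apply K<->P; YO and K2TOG stay.
Row 12 as worked: K K2TOG K K K2TOG P K2TOG K K2TOG K K K2TOG P
Counting 10 along the worked row gives K.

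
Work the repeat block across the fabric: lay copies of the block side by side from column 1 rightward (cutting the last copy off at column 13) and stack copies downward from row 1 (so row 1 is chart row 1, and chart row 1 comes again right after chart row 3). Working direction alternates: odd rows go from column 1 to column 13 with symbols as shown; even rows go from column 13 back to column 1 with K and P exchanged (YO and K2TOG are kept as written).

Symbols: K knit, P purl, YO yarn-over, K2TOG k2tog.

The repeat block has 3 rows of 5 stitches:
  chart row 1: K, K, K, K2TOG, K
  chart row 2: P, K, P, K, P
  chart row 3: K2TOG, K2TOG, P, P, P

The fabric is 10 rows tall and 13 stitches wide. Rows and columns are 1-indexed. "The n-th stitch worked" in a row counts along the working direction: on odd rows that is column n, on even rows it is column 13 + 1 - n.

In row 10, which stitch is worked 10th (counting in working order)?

For row 10: chart row = ((10-1) mod 3) + 1 = 1; this is a WS (even) row.
Chart row 1 tiled across columns 1-13: K K K K2TOG K K K K K2TOG K K K K
WS: work from column 13 back to column 1 (reverse the tiled row), swapping K<->P (YO and K2TOG unchanged).
Row 10 as worked: P P P P K2TOG P P P P K2TOG P P P
Counting 10 along the worked row gives K2TOG.

Result:
K2TOG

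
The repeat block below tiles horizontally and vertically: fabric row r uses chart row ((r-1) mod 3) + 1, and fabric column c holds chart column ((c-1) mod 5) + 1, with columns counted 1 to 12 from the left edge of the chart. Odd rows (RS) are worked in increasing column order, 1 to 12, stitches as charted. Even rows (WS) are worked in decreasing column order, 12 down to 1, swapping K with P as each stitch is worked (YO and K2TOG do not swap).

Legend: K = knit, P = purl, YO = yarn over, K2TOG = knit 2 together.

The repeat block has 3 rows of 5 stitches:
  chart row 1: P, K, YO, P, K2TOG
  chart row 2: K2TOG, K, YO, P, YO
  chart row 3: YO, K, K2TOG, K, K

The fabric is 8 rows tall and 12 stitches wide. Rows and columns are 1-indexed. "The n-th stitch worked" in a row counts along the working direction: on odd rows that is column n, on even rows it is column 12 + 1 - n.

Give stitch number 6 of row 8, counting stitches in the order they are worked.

Result:
P

Derivation:
Row 8: (8-1) mod 3 = 1, so use chart row 2. Even row -> WS.
Chart row 2 tiled across columns 1-12: K2TOG K YO P YO K2TOG K YO P YO K2TOG K
Wrong side: read the tiled row from column 12 down to 1 and exchange K with P (leave YO, K2TOG).
Row 8 as worked: P K2TOG YO K YO P K2TOG YO K YO P K2TOG
The 6th stitch worked is P.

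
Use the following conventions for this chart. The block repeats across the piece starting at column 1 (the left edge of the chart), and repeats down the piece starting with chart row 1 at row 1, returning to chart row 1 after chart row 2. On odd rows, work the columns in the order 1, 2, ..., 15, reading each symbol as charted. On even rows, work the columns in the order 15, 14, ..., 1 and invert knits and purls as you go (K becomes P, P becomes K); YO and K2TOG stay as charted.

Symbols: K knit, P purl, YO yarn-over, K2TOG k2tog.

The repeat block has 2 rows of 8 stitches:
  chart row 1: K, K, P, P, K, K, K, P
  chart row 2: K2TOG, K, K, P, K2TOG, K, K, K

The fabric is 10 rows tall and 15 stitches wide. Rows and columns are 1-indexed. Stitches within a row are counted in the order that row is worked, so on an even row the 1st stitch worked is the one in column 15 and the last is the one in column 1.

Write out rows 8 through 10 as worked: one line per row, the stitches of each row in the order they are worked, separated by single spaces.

Rows as worked:
P P K2TOG K P P K2TOG P P P K2TOG K P P K2TOG
K K P P K K K P K K P P K K K
P P K2TOG K P P K2TOG P P P K2TOG K P P K2TOG

Derivation:
Row 8: chart row 2, WS - tiled (columns 1-15): K2TOG K K P K2TOG K K K K2TOG K K P K2TOG K K; work from column 15 back to 1 with K<->P swapped.
Row 9: chart row 1, RS - tile across columns 1-15 and work as-is.
Row 10: chart row 2, WS - tiled (columns 1-15): K2TOG K K P K2TOG K K K K2TOG K K P K2TOG K K; work from column 15 back to 1 with K<->P swapped.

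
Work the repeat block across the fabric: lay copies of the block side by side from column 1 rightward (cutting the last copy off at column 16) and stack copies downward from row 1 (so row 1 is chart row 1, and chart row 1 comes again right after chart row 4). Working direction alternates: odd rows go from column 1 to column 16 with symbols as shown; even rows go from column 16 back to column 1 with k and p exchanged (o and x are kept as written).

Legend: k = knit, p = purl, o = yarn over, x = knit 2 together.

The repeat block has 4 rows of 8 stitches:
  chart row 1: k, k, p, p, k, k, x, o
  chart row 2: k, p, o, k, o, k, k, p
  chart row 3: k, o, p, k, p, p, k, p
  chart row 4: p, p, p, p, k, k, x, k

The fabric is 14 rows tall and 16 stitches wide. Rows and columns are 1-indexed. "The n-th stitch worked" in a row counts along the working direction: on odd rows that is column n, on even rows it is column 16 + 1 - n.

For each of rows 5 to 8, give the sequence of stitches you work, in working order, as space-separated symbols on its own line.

Row 5: chart row 1, RS - tile across columns 1-16 and work as-is.
Row 6: chart row 2, WS - tiled (columns 1-16): k p o k o k k p k p o k o k k p; work from column 16 back to 1 with k<->p swapped.
Row 7: chart row 3, RS - tile across columns 1-16 and work as-is.
Row 8: chart row 4, WS - tiled (columns 1-16): p p p p k k x k p p p p k k x k; work from column 16 back to 1 with k<->p swapped.

== ROWS AS WORKED ==
k k p p k k x o k k p p k k x o
k p p o p o k p k p p o p o k p
k o p k p p k p k o p k p p k p
p x p p k k k k p x p p k k k k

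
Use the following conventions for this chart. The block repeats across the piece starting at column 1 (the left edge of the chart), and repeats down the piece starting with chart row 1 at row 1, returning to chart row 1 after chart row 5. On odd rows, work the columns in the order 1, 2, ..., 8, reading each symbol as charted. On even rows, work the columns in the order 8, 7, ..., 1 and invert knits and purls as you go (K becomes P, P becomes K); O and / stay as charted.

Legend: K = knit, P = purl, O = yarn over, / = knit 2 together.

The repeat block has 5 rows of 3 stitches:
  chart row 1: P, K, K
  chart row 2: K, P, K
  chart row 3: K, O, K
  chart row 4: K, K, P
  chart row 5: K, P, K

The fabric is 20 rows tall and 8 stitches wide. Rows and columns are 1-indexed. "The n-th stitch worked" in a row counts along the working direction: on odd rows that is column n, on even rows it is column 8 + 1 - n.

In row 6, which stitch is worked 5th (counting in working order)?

Row 6: (6-1) mod 5 = 0, so use chart row 1. Even row -> WS.
Chart row 1 tiled across columns 1-8: P K K P K K P K
WS row: flip the tiled sequence (start at column 8) and apply K<->P; O and / stay.
Row 6 as worked: P K P P K P P K
The 5th stitch worked is K.

== STITCH ==
K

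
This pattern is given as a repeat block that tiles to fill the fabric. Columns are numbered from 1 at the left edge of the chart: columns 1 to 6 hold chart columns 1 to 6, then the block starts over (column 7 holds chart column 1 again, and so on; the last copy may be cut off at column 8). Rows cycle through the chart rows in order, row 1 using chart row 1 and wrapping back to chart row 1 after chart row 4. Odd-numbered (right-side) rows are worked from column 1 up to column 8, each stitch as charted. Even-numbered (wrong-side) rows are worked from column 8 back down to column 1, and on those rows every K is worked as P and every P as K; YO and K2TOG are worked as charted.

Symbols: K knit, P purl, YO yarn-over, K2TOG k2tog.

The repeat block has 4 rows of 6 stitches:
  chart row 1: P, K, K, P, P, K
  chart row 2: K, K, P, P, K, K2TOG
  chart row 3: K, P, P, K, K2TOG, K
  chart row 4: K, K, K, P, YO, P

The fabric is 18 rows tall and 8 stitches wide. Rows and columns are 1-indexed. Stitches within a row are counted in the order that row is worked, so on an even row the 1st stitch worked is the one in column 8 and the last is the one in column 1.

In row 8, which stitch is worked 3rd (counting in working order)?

For row 8: chart row = ((8-1) mod 4) + 1 = 4; this is a WS (even) row.
Chart row 4 tiled across columns 1-8: K K K P YO P K K
WS: work from column 8 back to column 1 (reverse the tiled row), swapping K<->P (YO and K2TOG unchanged).
Row 8 as worked: P P K YO K P P P
Stitch 3 in working order -> K

Result:
K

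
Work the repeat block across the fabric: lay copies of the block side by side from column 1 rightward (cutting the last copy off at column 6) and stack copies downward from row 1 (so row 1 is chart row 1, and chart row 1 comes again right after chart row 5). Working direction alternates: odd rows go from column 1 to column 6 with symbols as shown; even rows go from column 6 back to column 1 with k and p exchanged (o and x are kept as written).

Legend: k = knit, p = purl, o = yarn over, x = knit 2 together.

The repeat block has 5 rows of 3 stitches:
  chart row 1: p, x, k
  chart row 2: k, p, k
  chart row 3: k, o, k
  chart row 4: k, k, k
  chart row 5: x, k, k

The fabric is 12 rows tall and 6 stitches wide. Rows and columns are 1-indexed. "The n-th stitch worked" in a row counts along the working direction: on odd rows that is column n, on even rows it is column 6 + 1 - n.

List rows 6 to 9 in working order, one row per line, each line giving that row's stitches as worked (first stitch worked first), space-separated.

Row 6: chart row 1, WS - tiled (columns 1-6): p x k p x k; work from column 6 back to 1 with k<->p swapped.
Row 7: chart row 2, RS - tile across columns 1-6 and work as-is.
Row 8: chart row 3, WS - tiled (columns 1-6): k o k k o k; work from column 6 back to 1 with k<->p swapped.
Row 9: chart row 4, RS - tile across columns 1-6 and work as-is.

Result:
p x k p x k
k p k k p k
p o p p o p
k k k k k k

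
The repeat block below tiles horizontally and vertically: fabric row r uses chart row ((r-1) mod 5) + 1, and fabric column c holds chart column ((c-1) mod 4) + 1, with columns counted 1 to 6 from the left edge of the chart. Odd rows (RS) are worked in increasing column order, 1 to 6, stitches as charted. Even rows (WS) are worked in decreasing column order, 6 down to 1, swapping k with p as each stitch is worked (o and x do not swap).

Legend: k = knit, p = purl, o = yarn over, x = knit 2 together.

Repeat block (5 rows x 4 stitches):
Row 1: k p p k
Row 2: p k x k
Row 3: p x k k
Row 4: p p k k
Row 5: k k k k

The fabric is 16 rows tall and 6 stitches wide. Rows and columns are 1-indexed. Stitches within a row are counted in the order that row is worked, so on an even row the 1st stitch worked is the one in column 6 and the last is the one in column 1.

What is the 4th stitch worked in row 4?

Result:
p

Derivation:
Row 4: (4-1) mod 5 = 3, so use chart row 4. Even row -> WS.
Chart row 4 tiled across columns 1-6: p p k k p p
Wrong side: read the tiled row from column 6 down to 1 and exchange k with p (leave o, x).
Row 4 as worked: k k p p k k
Counting 4 along the worked row gives p.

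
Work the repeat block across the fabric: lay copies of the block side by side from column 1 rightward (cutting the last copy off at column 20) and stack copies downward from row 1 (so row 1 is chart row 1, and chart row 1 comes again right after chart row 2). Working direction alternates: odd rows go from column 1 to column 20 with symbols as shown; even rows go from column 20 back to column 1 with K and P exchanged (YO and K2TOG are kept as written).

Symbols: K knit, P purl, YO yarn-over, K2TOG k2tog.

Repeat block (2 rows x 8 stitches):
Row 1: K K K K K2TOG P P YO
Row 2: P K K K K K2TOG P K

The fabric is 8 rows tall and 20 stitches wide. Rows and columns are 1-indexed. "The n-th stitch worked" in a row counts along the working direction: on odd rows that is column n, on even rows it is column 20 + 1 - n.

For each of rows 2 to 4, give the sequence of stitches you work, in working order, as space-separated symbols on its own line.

Row 2: chart row 2, WS - tiled (columns 1-20): P K K K K K2TOG P K P K K K K K2TOG P K P K K K; work from column 20 back to 1 with K<->P swapped.
Row 3: chart row 1, RS - tile across columns 1-20 and work as-is.
Row 4: chart row 2, WS - tiled (columns 1-20): P K K K K K2TOG P K P K K K K K2TOG P K P K K K; work from column 20 back to 1 with K<->P swapped.

Result:
P P P K P K K2TOG P P P P K P K K2TOG P P P P K
K K K K K2TOG P P YO K K K K K2TOG P P YO K K K K
P P P K P K K2TOG P P P P K P K K2TOG P P P P K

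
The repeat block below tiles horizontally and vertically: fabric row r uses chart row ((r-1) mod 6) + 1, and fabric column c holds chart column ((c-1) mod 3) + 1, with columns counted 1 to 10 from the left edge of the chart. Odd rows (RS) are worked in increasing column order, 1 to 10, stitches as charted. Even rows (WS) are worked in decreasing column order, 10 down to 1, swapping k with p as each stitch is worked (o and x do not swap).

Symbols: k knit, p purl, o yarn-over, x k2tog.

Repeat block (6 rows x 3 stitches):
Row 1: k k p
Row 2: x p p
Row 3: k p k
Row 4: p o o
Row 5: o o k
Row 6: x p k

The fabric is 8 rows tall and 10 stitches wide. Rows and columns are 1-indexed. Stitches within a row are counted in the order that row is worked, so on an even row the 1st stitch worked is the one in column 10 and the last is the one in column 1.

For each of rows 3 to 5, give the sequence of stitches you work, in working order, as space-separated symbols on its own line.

Result:
k p k k p k k p k k
k o o k o o k o o k
o o k o o k o o k o

Derivation:
Row 3: chart row 3, RS - tile across columns 1-10 and work as-is.
Row 4: chart row 4, WS - tiled (columns 1-10): p o o p o o p o o p; work from column 10 back to 1 with k<->p swapped.
Row 5: chart row 5, RS - tile across columns 1-10 and work as-is.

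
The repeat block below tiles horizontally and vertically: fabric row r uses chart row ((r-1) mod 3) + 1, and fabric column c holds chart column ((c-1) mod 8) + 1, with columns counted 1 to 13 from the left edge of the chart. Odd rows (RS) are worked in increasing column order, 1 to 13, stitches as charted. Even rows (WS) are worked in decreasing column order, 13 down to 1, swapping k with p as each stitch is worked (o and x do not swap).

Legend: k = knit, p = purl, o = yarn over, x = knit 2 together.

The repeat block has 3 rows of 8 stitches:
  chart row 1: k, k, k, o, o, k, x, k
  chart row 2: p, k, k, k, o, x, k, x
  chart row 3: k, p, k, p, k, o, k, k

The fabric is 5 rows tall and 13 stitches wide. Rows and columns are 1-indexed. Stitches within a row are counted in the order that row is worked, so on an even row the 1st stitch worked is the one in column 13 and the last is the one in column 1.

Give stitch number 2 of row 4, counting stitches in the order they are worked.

Result:
o

Derivation:
Row 4 uses chart row ((4-1) mod 3)+1 = 1. Row 4 is even, so WS.
Chart row 1 tiled across columns 1-13: k k k o o k x k k k k o o
Wrong side: read the tiled row from column 13 down to 1 and exchange k with p (leave o, x).
Row 4 as worked: o o p p p p x p o o p p p
Stitch 2 in working order -> o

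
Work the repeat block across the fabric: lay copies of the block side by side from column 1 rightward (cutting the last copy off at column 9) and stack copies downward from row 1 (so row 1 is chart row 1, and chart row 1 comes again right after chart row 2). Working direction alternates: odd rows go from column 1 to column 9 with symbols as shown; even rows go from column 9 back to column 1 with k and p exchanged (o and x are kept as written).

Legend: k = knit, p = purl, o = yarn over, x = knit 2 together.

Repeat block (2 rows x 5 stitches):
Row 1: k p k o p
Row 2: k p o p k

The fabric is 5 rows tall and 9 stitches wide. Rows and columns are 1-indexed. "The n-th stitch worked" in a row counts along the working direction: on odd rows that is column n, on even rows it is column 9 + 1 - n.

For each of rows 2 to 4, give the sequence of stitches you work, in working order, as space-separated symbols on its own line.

Rows as worked:
k o k p p k o k p
k p k o p k p k o
k o k p p k o k p

Derivation:
Row 2: chart row 2, WS - tiled (columns 1-9): k p o p k k p o p; work from column 9 back to 1 with k<->p swapped.
Row 3: chart row 1, RS - tile across columns 1-9 and work as-is.
Row 4: chart row 2, WS - tiled (columns 1-9): k p o p k k p o p; work from column 9 back to 1 with k<->p swapped.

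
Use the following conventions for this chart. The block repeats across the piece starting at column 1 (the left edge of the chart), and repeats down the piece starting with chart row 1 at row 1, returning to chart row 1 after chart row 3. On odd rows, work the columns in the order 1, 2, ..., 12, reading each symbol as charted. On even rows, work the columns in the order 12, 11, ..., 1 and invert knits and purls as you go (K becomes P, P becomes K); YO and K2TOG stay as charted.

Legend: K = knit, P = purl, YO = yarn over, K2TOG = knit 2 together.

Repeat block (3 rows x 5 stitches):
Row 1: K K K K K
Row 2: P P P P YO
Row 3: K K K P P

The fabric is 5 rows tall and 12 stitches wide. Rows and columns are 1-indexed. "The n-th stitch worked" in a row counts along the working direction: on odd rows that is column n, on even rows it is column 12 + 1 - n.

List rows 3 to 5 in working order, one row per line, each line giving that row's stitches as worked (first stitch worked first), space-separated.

Row 3: chart row 3, RS - tile across columns 1-12 and work as-is.
Row 4: chart row 1, WS - tiled (columns 1-12): K K K K K K K K K K K K; work from column 12 back to 1 with K<->P swapped.
Row 5: chart row 2, RS - tile across columns 1-12 and work as-is.

Rows as worked:
K K K P P K K K P P K K
P P P P P P P P P P P P
P P P P YO P P P P YO P P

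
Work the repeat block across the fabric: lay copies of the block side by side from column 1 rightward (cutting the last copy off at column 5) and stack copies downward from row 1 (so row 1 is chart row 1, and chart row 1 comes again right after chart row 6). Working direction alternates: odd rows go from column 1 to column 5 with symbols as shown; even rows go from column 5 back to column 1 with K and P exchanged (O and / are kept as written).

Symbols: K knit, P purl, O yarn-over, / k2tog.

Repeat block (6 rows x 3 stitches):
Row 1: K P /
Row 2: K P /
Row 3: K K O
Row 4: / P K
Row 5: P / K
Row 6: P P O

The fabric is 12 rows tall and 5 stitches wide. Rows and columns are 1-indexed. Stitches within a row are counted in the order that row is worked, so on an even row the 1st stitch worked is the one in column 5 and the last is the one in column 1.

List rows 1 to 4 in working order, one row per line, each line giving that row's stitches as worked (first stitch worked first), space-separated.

Row 1: chart row 1, RS - tile across columns 1-5 and work as-is.
Row 2: chart row 2, WS - tiled (columns 1-5): K P / K P; work from column 5 back to 1 with K<->P swapped.
Row 3: chart row 3, RS - tile across columns 1-5 and work as-is.
Row 4: chart row 4, WS - tiled (columns 1-5): / P K / P; work from column 5 back to 1 with K<->P swapped.

Result:
K P / K P
K P / K P
K K O K K
K / P K /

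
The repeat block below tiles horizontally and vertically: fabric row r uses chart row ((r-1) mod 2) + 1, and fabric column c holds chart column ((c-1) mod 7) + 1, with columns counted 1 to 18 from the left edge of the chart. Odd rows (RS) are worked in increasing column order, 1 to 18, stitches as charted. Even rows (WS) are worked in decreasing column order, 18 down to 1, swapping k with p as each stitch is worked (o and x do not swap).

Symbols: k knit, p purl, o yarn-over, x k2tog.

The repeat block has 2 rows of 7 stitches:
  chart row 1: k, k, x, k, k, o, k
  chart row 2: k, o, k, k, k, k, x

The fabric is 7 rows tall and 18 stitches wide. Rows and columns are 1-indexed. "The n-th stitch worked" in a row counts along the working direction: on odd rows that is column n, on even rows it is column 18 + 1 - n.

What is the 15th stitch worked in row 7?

== STITCH ==
k

Derivation:
Row 7 uses chart row ((7-1) mod 2)+1 = 1. Row 7 is odd, so RS.
Chart row 1 tiled across columns 1-18: k k x k k o k k k x k k o k k k x k
RS: work column 1 to column 18, symbols as charted — the tiled row is the row as worked.
The 15th stitch worked is k.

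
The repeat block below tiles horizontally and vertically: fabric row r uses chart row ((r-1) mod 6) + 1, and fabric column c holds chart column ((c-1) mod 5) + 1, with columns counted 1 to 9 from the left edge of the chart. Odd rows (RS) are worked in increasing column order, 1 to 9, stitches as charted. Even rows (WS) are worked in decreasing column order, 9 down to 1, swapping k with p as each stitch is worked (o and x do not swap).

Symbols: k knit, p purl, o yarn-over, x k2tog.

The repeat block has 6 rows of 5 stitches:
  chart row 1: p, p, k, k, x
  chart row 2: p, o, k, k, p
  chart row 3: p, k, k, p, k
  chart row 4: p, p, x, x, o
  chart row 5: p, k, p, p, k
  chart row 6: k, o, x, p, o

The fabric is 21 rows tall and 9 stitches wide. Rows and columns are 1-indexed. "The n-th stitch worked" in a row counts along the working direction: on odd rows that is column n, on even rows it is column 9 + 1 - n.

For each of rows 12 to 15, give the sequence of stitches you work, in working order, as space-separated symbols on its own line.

Row 12: chart row 6, WS - tiled (columns 1-9): k o x p o k o x p; work from column 9 back to 1 with k<->p swapped.
Row 13: chart row 1, RS - tile across columns 1-9 and work as-is.
Row 14: chart row 2, WS - tiled (columns 1-9): p o k k p p o k k; work from column 9 back to 1 with k<->p swapped.
Row 15: chart row 3, RS - tile across columns 1-9 and work as-is.

Rows as worked:
k x o p o k x o p
p p k k x p p k k
p p o k k p p o k
p k k p k p k k p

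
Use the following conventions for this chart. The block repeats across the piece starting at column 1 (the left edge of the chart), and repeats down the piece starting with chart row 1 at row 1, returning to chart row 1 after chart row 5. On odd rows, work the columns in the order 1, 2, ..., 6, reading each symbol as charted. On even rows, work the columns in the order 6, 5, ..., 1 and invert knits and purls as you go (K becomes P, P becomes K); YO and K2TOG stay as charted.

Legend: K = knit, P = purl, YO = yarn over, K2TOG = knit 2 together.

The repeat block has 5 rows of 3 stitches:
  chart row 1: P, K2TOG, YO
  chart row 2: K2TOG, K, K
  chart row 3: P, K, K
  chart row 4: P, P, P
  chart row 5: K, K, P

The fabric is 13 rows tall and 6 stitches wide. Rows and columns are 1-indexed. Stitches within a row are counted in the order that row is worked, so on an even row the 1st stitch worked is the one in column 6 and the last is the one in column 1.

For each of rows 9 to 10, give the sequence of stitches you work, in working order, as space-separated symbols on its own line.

Row 9: chart row 4, RS - tile across columns 1-6 and work as-is.
Row 10: chart row 5, WS - tiled (columns 1-6): K K P K K P; work from column 6 back to 1 with K<->P swapped.

== ROWS AS WORKED ==
P P P P P P
K P P K P P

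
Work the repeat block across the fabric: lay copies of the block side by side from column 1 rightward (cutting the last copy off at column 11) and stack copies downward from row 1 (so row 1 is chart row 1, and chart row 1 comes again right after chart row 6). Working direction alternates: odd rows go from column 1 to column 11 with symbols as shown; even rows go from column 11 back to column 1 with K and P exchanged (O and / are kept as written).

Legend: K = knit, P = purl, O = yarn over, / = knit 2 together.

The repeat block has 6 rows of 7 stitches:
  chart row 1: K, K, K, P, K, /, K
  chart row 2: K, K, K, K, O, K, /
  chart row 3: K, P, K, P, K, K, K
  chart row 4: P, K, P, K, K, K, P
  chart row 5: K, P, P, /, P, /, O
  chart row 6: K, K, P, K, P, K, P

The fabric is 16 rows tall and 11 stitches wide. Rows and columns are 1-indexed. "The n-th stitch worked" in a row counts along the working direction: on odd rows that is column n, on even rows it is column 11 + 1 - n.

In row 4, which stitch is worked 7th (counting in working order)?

For row 4: chart row = ((4-1) mod 6) + 1 = 4; this is a WS (even) row.
Chart row 4 tiled across columns 1-11: P K P K K K P P K P K
WS row: flip the tiled sequence (start at column 11) and apply K<->P; O and / stay.
Row 4 as worked: P K P K K P P P K P K
Counting 7 along the worked row gives P.

== STITCH ==
P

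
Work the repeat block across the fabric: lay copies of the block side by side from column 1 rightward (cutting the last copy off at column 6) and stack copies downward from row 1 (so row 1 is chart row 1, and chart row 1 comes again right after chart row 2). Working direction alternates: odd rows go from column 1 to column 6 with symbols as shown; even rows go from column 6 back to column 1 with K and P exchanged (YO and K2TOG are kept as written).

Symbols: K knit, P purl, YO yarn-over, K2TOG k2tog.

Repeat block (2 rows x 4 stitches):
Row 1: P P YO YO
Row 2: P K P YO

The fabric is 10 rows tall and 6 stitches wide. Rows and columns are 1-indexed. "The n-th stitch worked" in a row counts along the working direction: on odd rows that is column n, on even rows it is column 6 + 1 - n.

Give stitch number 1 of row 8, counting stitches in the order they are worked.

Row 8: (8-1) mod 2 = 1, so use chart row 2. Even row -> WS.
Chart row 2 tiled across columns 1-6: P K P YO P K
WS row: flip the tiled sequence (start at column 6) and apply K<->P; YO and K2TOG stay.
Row 8 as worked: P K YO K P K
Stitch 1 in working order -> P

Result:
P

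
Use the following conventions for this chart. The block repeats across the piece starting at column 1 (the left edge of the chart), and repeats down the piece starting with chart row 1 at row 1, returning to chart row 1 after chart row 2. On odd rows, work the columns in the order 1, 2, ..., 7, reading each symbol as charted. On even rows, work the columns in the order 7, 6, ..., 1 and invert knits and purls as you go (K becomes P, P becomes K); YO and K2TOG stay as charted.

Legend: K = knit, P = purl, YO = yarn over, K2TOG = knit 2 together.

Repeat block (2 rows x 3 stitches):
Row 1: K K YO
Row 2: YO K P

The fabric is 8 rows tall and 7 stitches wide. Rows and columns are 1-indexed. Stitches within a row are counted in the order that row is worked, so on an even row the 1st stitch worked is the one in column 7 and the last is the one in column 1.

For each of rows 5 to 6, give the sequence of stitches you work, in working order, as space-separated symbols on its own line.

Rows as worked:
K K YO K K YO K
YO K P YO K P YO

Derivation:
Row 5: chart row 1, RS - tile across columns 1-7 and work as-is.
Row 6: chart row 2, WS - tiled (columns 1-7): YO K P YO K P YO; work from column 7 back to 1 with K<->P swapped.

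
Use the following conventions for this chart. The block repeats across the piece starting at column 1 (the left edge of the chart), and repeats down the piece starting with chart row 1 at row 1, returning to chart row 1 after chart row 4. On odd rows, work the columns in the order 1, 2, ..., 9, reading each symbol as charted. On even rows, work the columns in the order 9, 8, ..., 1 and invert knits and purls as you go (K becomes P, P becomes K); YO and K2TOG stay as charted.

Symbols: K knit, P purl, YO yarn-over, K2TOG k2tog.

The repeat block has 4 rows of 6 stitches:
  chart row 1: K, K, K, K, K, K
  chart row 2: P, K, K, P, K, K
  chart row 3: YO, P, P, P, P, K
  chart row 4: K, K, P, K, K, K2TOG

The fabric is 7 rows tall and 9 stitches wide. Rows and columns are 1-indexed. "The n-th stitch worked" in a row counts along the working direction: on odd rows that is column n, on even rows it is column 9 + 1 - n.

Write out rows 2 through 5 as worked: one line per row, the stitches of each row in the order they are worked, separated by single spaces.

Rows as worked:
P P K P P K P P K
YO P P P P K YO P P
K P P K2TOG P P K P P
K K K K K K K K K

Derivation:
Row 2: chart row 2, WS - tiled (columns 1-9): P K K P K K P K K; work from column 9 back to 1 with K<->P swapped.
Row 3: chart row 3, RS - tile across columns 1-9 and work as-is.
Row 4: chart row 4, WS - tiled (columns 1-9): K K P K K K2TOG K K P; work from column 9 back to 1 with K<->P swapped.
Row 5: chart row 1, RS - tile across columns 1-9 and work as-is.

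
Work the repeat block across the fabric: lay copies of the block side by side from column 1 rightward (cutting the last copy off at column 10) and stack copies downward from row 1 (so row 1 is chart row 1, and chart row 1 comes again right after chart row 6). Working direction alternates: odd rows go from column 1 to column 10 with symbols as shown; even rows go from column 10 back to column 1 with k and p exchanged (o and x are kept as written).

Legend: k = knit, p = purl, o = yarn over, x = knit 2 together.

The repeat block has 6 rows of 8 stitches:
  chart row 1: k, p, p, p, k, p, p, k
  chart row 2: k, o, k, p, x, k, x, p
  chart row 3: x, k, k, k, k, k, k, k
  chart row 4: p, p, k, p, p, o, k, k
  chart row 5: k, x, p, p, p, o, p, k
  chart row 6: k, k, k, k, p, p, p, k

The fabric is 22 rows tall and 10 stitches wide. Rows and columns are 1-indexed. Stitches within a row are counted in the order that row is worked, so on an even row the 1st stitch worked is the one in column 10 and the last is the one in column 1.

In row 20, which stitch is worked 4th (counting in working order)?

For row 20: chart row = ((20-1) mod 6) + 1 = 2; this is a WS (even) row.
Chart row 2 tiled across columns 1-10: k o k p x k x p k o
WS row: flip the tiled sequence (start at column 10) and apply k<->p; o and x stay.
Row 20 as worked: o p k x p x k p o p
Stitch 4 in working order -> x

== STITCH ==
x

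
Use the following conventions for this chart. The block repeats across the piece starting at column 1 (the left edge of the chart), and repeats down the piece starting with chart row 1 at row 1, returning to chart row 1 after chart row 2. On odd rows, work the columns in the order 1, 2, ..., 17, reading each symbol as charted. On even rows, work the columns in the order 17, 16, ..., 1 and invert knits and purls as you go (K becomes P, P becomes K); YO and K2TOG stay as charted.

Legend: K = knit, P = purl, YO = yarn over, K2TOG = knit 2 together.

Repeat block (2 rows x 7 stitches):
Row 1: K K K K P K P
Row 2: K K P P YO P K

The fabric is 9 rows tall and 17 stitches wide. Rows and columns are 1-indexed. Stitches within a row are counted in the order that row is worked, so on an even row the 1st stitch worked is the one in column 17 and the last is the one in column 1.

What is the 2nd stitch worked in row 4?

Row 4 uses chart row ((4-1) mod 2)+1 = 2. Row 4 is even, so WS.
Chart row 2 tiled across columns 1-17: K K P P YO P K K K P P YO P K K K P
WS row: flip the tiled sequence (start at column 17) and apply K<->P; YO and K2TOG stay.
Row 4 as worked: K P P P K YO K K P P P K YO K K P P
The 2nd stitch worked is P.

Result:
P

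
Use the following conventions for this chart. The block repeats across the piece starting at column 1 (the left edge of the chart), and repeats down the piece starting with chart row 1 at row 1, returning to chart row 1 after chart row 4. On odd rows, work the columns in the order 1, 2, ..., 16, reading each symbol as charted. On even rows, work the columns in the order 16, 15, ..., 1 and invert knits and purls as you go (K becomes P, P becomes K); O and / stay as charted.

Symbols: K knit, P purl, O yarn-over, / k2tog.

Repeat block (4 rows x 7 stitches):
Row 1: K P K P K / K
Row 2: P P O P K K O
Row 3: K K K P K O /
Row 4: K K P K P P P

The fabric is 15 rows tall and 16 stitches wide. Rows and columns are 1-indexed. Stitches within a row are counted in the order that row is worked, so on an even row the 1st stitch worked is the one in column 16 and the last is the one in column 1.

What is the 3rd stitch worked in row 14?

Row 14: (14-1) mod 4 = 1, so use chart row 2. Even row -> WS.
Chart row 2 tiled across columns 1-16: P P O P K K O P P O P K K O P P
WS: work from column 16 back to column 1 (reverse the tiled row), swapping K<->P (O and / unchanged).
Row 14 as worked: K K O P P K O K K O P P K O K K
The 3rd stitch worked is O.

Result:
O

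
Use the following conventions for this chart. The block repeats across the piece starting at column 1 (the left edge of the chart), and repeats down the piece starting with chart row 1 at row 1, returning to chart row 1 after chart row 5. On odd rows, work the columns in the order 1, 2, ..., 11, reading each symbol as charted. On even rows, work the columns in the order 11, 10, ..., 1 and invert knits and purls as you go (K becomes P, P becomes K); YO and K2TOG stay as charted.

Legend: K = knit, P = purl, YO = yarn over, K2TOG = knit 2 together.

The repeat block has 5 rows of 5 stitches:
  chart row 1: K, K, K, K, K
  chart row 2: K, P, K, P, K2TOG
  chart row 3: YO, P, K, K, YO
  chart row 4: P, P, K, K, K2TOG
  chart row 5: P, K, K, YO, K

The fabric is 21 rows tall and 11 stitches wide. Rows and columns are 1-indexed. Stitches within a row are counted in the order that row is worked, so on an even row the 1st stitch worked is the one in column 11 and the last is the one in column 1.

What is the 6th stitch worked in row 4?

== STITCH ==
K

Derivation:
Row 4 uses chart row ((4-1) mod 5)+1 = 4. Row 4 is even, so WS.
Chart row 4 tiled across columns 1-11: P P K K K2TOG P P K K K2TOG P
WS: work from column 11 back to column 1 (reverse the tiled row), swapping K<->P (YO and K2TOG unchanged).
Row 4 as worked: K K2TOG P P K K K2TOG P P K K
Counting 6 along the worked row gives K.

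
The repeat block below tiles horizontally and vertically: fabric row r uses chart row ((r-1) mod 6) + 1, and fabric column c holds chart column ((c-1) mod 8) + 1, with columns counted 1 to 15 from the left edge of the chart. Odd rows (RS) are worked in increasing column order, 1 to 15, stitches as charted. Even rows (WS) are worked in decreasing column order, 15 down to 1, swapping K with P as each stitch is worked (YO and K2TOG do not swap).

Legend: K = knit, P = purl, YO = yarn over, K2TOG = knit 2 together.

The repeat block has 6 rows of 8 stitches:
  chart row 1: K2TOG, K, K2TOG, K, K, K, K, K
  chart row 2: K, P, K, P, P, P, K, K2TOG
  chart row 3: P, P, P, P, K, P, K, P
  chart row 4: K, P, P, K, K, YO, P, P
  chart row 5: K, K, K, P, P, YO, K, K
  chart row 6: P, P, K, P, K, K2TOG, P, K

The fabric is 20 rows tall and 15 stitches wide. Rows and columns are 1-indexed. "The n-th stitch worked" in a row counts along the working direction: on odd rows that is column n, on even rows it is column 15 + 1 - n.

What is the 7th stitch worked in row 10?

== STITCH ==
P

Derivation:
Row 10 uses chart row ((10-1) mod 6)+1 = 4. Row 10 is even, so WS.
Chart row 4 tiled across columns 1-15: K P P K K YO P P K P P K K YO P
WS row: flip the tiled sequence (start at column 15) and apply K<->P; YO and K2TOG stay.
Row 10 as worked: K YO P P K K P K K YO P P K K P
Stitch 7 in working order -> P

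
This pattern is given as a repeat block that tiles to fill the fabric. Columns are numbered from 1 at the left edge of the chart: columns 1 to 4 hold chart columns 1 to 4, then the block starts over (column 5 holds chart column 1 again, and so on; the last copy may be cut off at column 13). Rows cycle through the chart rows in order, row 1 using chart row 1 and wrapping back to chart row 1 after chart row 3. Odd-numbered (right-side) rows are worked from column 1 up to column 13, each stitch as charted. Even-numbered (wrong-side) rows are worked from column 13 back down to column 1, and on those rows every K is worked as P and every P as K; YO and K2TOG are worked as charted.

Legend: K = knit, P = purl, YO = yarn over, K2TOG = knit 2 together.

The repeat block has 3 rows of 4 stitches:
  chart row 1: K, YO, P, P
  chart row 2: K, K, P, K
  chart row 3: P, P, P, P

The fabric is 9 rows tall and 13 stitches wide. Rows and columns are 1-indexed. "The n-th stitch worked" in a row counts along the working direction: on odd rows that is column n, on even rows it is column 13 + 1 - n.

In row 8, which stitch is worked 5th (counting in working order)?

For row 8: chart row = ((8-1) mod 3) + 1 = 2; this is a WS (even) row.
Chart row 2 tiled across columns 1-13: K K P K K K P K K K P K K
WS row: flip the tiled sequence (start at column 13) and apply K<->P; YO and K2TOG stay.
Row 8 as worked: P P K P P P K P P P K P P
Stitch 5 in working order -> P

Result:
P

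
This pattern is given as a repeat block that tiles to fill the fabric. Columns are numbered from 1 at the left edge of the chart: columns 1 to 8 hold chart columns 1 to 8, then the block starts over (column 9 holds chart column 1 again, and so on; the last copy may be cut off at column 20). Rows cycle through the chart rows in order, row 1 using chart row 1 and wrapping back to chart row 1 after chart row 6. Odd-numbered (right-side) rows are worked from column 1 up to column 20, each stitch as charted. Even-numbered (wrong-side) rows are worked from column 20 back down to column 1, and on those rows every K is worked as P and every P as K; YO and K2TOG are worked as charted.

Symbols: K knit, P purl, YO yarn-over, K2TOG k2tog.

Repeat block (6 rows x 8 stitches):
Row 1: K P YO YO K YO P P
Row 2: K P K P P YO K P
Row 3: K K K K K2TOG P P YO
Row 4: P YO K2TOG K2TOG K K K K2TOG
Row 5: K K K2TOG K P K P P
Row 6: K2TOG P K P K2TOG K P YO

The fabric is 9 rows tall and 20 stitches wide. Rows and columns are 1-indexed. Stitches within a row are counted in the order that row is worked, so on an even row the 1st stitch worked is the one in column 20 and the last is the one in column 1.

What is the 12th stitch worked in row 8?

Result:
P

Derivation:
For row 8: chart row = ((8-1) mod 6) + 1 = 2; this is a WS (even) row.
Chart row 2 tiled across columns 1-20: K P K P P YO K P K P K P P YO K P K P K P
Wrong side: read the tiled row from column 20 down to 1 and exchange K with P (leave YO, K2TOG).
Row 8 as worked: K P K P K P YO K K P K P K P YO K K P K P
Counting 12 along the worked row gives P.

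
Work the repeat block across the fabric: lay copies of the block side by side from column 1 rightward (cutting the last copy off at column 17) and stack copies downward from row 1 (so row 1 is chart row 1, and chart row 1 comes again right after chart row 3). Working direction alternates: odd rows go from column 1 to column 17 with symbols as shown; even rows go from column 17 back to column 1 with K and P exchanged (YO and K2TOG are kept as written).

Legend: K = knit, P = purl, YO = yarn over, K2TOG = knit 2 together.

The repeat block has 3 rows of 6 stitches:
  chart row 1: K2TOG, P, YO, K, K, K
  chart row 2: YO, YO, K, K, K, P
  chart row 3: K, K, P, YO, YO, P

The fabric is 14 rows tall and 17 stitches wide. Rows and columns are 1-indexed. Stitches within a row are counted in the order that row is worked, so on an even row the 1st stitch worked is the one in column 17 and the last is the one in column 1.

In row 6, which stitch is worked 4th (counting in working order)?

Row 6: (6-1) mod 3 = 2, so use chart row 3. Even row -> WS.
Chart row 3 tiled across columns 1-17: K K P YO YO P K K P YO YO P K K P YO YO
WS: work from column 17 back to column 1 (reverse the tiled row), swapping K<->P (YO and K2TOG unchanged).
Row 6 as worked: YO YO K P P K YO YO K P P K YO YO K P P
Counting 4 along the worked row gives P.

Result:
P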